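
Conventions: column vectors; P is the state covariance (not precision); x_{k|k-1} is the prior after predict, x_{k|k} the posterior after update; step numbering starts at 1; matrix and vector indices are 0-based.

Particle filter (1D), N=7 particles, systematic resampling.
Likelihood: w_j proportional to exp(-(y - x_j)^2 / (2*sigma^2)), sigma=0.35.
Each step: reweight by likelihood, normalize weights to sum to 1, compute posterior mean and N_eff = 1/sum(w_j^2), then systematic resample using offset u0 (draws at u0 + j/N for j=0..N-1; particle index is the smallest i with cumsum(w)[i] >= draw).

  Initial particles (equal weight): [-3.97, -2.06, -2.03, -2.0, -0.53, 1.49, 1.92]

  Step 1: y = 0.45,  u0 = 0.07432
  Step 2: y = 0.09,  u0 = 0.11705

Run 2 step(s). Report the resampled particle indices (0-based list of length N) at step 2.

resampled_idx = [0, 1, 1, 2, 2, 3, 3]

step 1: w=[0.0000, 0.0000, 0.0000, 0.0000, 0.6184, 0.3770, 0.0046]  mean=0.2429  Neff=1.9064  idx=[4, 4, 4, 4, 5, 5, 5]
step 2: w=[0.2497, 0.2497, 0.2497, 0.2497, 0.0004, 0.0004, 0.0004]  mean=-0.5276  Neff=4.0097  idx=[0, 1, 1, 2, 2, 3, 3]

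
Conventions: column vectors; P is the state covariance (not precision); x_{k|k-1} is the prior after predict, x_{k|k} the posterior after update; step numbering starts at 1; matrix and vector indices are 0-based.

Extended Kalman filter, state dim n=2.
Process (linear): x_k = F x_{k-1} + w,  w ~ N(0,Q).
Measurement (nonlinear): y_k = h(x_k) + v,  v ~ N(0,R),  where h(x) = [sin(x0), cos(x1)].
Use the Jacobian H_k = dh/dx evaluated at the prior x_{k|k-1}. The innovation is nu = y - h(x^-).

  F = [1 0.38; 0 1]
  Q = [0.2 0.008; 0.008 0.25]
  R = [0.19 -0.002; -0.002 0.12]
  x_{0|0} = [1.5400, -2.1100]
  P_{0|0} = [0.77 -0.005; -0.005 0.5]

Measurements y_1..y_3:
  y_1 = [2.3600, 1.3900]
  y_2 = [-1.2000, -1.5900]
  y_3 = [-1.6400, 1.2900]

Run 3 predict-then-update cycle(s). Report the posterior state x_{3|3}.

x_post = [4.3712, -0.4661]

step 1: x^-=[0.7382, -2.1100]  P^-=[1.0384 0.1930; 0.1930 0.7500]  H_jac=[0.7397 0.0000; 0.0000 0.8581]  S=[0.7581 0.1205; 0.1205 0.6723]  K=[1.0025 0.0667; 0.0372 0.9507]  nu=[1.6870, 1.9035]  x^+=[2.5564, -0.2377]  P^+=[0.2573 0.0070; 0.0070 0.1329]
step 2: x^-=[2.4660, -0.2377]  P^-=[0.4818 0.0655; 0.0655 0.3829]  H_jac=[-0.7804 0.0000; 0.0000 0.2355]  S=[0.4834 -0.0140; -0.0140 0.1412]  K=[-0.7769 0.0320; -0.0874 0.6297]  nu=[-1.8253, -2.5619]  x^+=[3.8022, -1.6913]  P^+=[0.1892 0.0229; 0.0229 0.3216]
step 3: x^-=[3.1595, -1.6913]  P^-=[0.4531 0.1531; 0.1531 0.5716]  H_jac=[-0.9998 0.0000; 0.0000 0.9928]  S=[0.6429 -0.1540; -0.1540 0.6834]  K=[-0.6885 0.0673; -0.0415 0.8211]  nu=[-1.6221, 1.4102]  x^+=[4.3712, -0.4661]  P^+=[0.1310 0.0095; 0.0095 0.0993]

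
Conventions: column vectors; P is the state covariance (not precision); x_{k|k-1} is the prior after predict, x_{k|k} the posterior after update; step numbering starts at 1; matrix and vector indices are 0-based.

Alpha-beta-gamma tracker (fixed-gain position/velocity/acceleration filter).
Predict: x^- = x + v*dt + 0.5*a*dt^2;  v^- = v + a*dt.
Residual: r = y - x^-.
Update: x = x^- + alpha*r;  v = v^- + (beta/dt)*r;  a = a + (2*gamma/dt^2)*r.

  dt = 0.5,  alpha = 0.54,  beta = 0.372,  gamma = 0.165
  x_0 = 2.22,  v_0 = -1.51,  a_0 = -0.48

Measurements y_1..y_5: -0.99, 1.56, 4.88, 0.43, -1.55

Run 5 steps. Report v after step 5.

v_post = 1.4038

step 1: x_pred=1.4050  r=-2.3950  x^+=0.1117  v^+=-3.5319  a^+=-3.6414
step 2: x_pred=-2.1094  r=3.6694  x^+=-0.1279  v^+=-2.6225  a^+=1.2022
step 3: x_pred=-1.2889  r=6.1689  x^+=2.0423  v^+=2.5683  a^+=9.3452
step 4: x_pred=4.4946  r=-4.0646  x^+=2.2997  v^+=4.2168  a^+=3.9800
step 5: x_pred=4.9056  r=-6.4556  x^+=1.4196  v^+=1.4038  a^+=-4.5414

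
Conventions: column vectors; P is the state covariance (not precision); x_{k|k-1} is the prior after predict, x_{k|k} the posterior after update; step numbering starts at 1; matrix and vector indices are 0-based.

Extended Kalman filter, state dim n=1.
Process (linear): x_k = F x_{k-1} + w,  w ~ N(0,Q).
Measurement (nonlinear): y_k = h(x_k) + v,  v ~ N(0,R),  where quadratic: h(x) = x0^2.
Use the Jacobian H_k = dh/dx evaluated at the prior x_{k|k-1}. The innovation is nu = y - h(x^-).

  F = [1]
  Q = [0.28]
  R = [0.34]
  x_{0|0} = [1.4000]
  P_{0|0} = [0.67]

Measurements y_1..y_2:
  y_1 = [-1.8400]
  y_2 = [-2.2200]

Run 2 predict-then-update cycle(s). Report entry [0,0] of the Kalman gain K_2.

step 1: x^-=[1.4000]  P^-=[0.9500]  H_jac=[2.8000]  S=[7.7880]  K=[0.3416]  nu=[-3.8000]  x^+=[0.1021]  P^+=[0.0415]
step 2: x^-=[0.1021]  P^-=[0.3215]  H_jac=[0.2042]  S=[0.3534]  K=[0.1858]  nu=[-2.2304]  x^+=[-0.3122]  P^+=[0.3093]

K[0,0] = 0.1858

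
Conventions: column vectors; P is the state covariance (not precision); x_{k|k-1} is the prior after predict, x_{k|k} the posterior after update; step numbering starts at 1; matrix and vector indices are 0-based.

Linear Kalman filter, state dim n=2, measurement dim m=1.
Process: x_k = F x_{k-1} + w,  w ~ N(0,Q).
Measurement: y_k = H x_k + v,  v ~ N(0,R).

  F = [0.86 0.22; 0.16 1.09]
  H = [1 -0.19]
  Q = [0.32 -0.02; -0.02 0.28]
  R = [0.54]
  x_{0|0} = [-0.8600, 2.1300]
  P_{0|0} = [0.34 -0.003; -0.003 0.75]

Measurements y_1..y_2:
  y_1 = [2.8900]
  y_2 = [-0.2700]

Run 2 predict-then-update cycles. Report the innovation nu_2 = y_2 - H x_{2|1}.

step 1: x^-=[-0.2710, 2.1841]  P^-=[0.6066 0.2037; 0.2037 1.1787]  S=[1.1118]  K=[0.5108; -0.0182]  nu=[3.5760]  x^+=[1.5557, 2.1190]  P^+=[0.3165 0.2141; 0.2141 1.1784]
step 2: x^-=[1.8041, 2.5586]  P^-=[0.6921 0.5143; 0.5143 1.7628]  S=[1.1003]  K=[0.5402; 0.1630]  nu=[-1.5880]  x^+=[0.9463, 2.2997]  P^+=[0.3710 0.4174; 0.4174 1.7335]

innov = [-1.5880]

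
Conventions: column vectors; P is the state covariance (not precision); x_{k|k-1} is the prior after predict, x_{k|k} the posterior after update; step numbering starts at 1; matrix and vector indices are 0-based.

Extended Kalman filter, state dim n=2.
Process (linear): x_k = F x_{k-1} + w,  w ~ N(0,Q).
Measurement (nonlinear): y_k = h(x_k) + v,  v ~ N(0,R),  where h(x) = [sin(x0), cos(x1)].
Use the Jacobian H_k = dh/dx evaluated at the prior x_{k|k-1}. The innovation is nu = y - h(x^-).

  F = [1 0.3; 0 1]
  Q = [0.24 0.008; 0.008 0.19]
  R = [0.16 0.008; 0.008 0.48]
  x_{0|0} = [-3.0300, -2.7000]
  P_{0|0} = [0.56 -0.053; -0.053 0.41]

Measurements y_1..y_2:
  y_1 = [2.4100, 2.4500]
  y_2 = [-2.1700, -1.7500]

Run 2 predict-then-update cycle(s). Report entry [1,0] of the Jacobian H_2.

step 1: x^-=[-3.8400, -2.7000]  P^-=[0.8051 0.0780; 0.0780 0.6000]  H_jac=[-0.7659 0.0000; 0.0000 0.4274]  S=[0.6322 -0.0175; -0.0175 0.5896]  K=[-0.9745 0.0276; -0.0825 0.4325]  nu=[1.7670, 3.3541]  x^+=[-5.4695, -1.3952]  P^+=[0.2033 0.0127; 0.0127 0.4842]
step 2: x^-=[-5.8881, -1.3952]  P^-=[0.4945 0.1660; 0.1660 0.6742]  H_jac=[0.9230 0.0000; 0.0000 0.9846]  S=[0.5812 0.1588; 0.1588 1.1336]  K=[0.7755 0.0355; 0.1077 0.5705]  nu=[-2.5549, -1.9247]  x^+=[-7.9378, -2.7683]  P^+=[0.1348 0.0236; 0.0236 0.2790]

H_jac[1,0] = 0.0000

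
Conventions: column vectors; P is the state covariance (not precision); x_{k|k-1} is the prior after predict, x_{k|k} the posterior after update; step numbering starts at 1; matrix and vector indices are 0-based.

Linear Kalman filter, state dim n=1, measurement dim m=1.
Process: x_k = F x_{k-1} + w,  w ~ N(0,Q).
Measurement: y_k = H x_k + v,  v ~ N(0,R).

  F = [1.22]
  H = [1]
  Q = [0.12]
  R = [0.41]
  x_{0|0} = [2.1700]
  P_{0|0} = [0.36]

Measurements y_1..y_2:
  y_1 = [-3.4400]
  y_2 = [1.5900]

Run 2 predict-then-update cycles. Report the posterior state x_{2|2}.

step 1: x^-=[2.6474]  P^-=[0.6558]  S=[1.0658]  K=[0.6153]  nu=[-6.0874]  x^+=[-1.0983]  P^+=[0.2523]
step 2: x^-=[-1.3399]  P^-=[0.4955]  S=[0.9055]  K=[0.5472]  nu=[2.9299]  x^+=[0.2634]  P^+=[0.2244]

x_post = [0.2634]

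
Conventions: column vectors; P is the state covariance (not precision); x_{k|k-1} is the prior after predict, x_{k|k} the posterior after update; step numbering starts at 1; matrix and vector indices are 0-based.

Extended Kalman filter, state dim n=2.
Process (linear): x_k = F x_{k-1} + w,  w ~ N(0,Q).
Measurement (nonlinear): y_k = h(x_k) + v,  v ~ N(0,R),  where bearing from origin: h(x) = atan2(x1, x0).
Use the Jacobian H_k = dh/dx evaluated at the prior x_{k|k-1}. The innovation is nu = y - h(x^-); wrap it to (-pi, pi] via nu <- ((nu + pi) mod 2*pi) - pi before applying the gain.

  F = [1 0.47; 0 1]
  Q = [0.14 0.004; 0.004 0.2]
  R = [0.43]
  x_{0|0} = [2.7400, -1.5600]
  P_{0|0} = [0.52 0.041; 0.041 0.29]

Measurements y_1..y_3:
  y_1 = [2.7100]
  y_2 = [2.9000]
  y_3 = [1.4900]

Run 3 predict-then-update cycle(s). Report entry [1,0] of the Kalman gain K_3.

K[1,0] = -0.1040

step 1: x^-=[2.0068, -1.5600]  P^-=[0.7626 0.1813; 0.1813 0.4900]  H_jac=[0.2415 0.3106]  S=[0.5489]  K=[0.4380; 0.3570]  nu=[-2.9124]  x^+=[0.7311, -2.5998]  P^+=[0.6573 0.0955; 0.0955 0.4200]
step 2: x^-=[-0.4908, -2.5998]  P^-=[0.9798 0.2969; 0.2969 0.6200]  H_jac=[0.3714 -0.0701]  S=[0.5527]  K=[0.6207; 0.1208]  nu=[-1.6258]  x^+=[-1.4999, -2.7962]  P^+=[0.7668 0.2554; 0.2554 0.6120]
step 3: x^-=[-2.8142, -2.7962]  P^-=[1.2821 0.5470; 0.5470 0.8120]  H_jac=[0.1777 -0.1788]  S=[0.4617]  K=[0.2815; -0.1040]  nu=[-2.4338]  x^+=[-3.4993, -2.5432]  P^+=[1.2455 0.5606; 0.5606 0.8070]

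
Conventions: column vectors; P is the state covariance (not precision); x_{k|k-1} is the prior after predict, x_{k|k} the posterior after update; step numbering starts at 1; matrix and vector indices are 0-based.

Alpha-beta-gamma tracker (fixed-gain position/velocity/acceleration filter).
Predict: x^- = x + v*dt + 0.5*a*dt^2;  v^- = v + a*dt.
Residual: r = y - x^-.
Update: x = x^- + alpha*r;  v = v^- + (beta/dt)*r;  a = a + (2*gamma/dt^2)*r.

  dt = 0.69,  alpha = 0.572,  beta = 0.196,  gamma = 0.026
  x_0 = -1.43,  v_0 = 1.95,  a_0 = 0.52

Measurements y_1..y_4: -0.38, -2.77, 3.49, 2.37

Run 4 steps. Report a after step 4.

step 1: x_pred=0.0393  r=-0.4193  x^+=-0.2005  v^+=2.1897  a^+=0.4742
step 2: x_pred=1.4232  r=-4.1932  x^+=-0.9753  v^+=1.3258  a^+=0.0162
step 3: x_pred=-0.0566  r=3.5466  x^+=1.9720  v^+=2.3444  a^+=0.4036
step 4: x_pred=3.6858  r=-1.3158  x^+=2.9331  v^+=2.2491  a^+=0.2599

a_post = 0.2599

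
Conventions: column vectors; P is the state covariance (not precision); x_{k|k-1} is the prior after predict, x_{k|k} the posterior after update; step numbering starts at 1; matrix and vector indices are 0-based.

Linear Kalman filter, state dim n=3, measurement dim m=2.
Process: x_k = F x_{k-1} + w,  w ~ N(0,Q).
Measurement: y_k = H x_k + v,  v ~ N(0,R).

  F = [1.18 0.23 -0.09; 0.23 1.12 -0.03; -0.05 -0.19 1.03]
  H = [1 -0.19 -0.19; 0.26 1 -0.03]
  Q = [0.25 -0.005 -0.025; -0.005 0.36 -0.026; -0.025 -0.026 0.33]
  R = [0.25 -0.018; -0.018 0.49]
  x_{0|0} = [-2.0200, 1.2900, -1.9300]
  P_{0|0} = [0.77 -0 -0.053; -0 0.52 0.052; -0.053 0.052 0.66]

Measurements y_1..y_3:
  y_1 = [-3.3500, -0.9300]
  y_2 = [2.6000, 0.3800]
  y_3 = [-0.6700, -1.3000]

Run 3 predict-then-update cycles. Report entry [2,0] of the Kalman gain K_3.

step 1: x^-=[-1.9132, 1.0381, -2.1320]  P^-=[1.3641 0.3371 -0.2058; 0.3371 1.0509 -0.1183; -0.2058 -0.1183 1.0360]  S=[1.6310 0.5015; 0.5015 1.8196]  K=[0.7682 0.1718; -0.1037 0.6562; -0.2172 -0.0516]  nu=[-1.6446, -1.5346]  x^+=[-3.4404, 0.2016, -1.6956]  P^+=[0.2154 0.0180 0.1211; 0.0180 0.3180 -0.0246; 0.1211 -0.0246 0.9430]
step 2: x^-=[-3.8607, -0.5146, -1.6127]  P^-=[0.5594 0.1585 -0.0018; 0.1585 0.7804 -0.1267; -0.0018 -0.1267 1.3399]  S=[0.8173 0.1610; 0.1610 1.3995]  K=[0.6193 0.1460; -0.0759 0.5985; -0.2667 -0.0889]  nu=[6.0565, 1.8500]  x^+=[0.1603, 0.1329, -3.3923]  P^+=[0.1870 0.0168 0.1665; 0.0168 0.2890 -0.0442; 0.1665 -0.0442 1.2631]
step 3: x^-=[0.5251, 0.2875, -3.5273]  P^-=[0.5115 0.1421 0.0222; 0.1421 0.7428 -0.1418; 0.0222 -0.1418 1.6813]  S=[0.7763 0.1429; 0.1429 1.3509]  K=[0.5928 0.1404; -0.0723 0.5880; -0.3292 -0.1033]  nu=[-1.8107, -1.8298]  x^+=[-0.8052, -0.6575, -2.7424]  P^+=[0.1883 0.0154 0.2086; 0.0154 0.2838 -0.0517; 0.2086 -0.0517 1.5731]

K[2,0] = -0.3292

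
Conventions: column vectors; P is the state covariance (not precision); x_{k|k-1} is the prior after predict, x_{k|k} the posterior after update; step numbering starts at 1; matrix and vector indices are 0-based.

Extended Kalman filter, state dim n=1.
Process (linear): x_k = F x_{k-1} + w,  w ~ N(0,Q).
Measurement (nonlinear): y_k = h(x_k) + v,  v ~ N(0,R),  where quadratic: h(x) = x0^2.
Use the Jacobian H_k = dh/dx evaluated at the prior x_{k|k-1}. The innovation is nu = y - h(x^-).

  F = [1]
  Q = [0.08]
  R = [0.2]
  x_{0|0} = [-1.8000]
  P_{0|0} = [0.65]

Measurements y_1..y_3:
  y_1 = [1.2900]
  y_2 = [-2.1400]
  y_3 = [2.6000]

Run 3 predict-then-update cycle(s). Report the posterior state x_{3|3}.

x_post = [-0.5495]

step 1: x^-=[-1.8000]  P^-=[0.7300]  H_jac=[-3.6000]  S=[9.6608]  K=[-0.2720]  nu=[-1.9500]  x^+=[-1.2695]  P^+=[0.0151]
step 2: x^-=[-1.2695]  P^-=[0.0951]  H_jac=[-2.5391]  S=[0.8132]  K=[-0.2970]  nu=[-3.7517]  x^+=[-0.1554]  P^+=[0.0234]
step 3: x^-=[-0.1554]  P^-=[0.1034]  H_jac=[-0.3107]  S=[0.2100]  K=[-0.1530]  nu=[2.5759]  x^+=[-0.5495]  P^+=[0.0985]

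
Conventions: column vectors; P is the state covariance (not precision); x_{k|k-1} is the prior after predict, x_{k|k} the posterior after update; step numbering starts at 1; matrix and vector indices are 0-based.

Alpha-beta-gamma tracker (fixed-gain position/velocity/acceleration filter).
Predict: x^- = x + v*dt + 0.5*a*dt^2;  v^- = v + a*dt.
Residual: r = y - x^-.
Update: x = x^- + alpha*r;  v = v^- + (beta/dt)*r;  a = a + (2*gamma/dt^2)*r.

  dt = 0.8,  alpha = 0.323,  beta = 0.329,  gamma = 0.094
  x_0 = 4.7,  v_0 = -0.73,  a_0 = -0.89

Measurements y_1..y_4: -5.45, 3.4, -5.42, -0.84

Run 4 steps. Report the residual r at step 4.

step 1: x_pred=3.8312  r=-9.2812  x^+=0.8334  v^+=-5.2589  a^+=-3.6164
step 2: x_pred=-4.5310  r=7.9310  x^+=-1.9693  v^+=-4.8904  a^+=-1.2866
step 3: x_pred=-6.2933  r=0.8733  x^+=-6.0112  v^+=-5.5605  a^+=-1.0301
step 4: x_pred=-10.7893  r=9.9493  x^+=-7.5757  v^+=-2.2930  a^+=1.8925

resid = 9.9493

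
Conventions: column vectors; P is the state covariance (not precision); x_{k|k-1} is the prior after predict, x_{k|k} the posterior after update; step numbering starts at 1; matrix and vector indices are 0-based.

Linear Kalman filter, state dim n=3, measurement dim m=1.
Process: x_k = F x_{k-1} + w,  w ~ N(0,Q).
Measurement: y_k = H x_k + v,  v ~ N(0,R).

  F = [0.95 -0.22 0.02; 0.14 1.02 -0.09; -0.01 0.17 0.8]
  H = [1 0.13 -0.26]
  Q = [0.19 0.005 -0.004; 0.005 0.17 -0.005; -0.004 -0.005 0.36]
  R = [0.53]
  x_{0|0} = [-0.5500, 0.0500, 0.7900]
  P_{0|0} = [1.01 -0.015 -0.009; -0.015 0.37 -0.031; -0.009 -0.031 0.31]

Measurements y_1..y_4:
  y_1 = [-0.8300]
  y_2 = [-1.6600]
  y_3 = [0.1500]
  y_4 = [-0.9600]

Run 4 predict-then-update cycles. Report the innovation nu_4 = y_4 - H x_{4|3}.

innov = [-0.6775]

step 1: x^-=[-0.5177, -0.0971, 0.6460]  P^-=[1.1258 0.0412 -0.0264; 0.0412 0.5789 0.0094; -0.0264 0.0094 0.5610]  S=[1.7273]  K=[0.6588; 0.0660; -0.0990]  nu=[-0.1317]  x^+=[-0.6045, -0.1058, 0.6590]  P^+=[0.3760 -0.0339 0.0863; -0.0339 0.5714 0.0207; 0.0863 0.0207 0.5440]
step 2: x^-=[-0.5378, -0.2518, 0.5153]  P^-=[0.5745 -0.1123 0.0362; -0.1123 0.7606 0.0802; 0.0362 0.0802 0.7291]  S=[1.1132]  K=[0.4945; -0.0308; -0.1284]  nu=[-0.9555]  x^+=[-1.0103, -0.2224, 0.6380]  P^+=[0.3023 -0.0954 0.1069; -0.0954 0.7595 0.0758; 0.1069 0.0758 0.7107]
step 3: x^-=[-0.8981, -0.4257, 0.4827]  P^-=[0.5431 -0.2218 0.0286; -0.2218 0.9280 0.1466; 0.0286 0.1466 0.8561]  S=[1.0642]  K=[0.4763; -0.1308; -0.1644]  nu=[1.2289]  x^+=[-0.3128, -0.5865, 0.2807]  P^+=[0.3017 -0.1555 0.1119; -0.1555 0.9098 0.1237; 0.1119 0.1237 0.8273]
step 4: x^-=[-0.1625, -0.6673, 0.1280]  P^-=[0.5748 -0.3107 0.0106; -0.3107 1.0593 0.2023; 0.0106 0.2023 0.9482]  S=[1.0869]  K=[0.4892; -0.2075; -0.1929]  nu=[-0.6775]  x^+=[-0.4939, -0.5267, 0.2586]  P^+=[0.3147 -0.2003 0.1131; -0.2003 1.0125 0.1588; 0.1131 0.1588 0.9078]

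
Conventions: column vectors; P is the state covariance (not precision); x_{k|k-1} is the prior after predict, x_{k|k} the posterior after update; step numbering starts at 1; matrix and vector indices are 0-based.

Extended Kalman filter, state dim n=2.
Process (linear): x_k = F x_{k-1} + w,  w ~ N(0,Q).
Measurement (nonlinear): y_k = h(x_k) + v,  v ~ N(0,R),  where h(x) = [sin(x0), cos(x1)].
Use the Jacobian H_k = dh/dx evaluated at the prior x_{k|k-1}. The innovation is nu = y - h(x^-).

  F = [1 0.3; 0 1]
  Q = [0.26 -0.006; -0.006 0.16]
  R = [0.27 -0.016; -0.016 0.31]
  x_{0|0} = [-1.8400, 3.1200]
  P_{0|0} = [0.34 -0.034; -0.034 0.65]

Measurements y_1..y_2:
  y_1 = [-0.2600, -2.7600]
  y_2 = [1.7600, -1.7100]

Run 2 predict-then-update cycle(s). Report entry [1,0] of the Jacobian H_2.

step 1: x^-=[-0.9040, 3.1200]  P^-=[0.6381 0.1550; 0.1550 0.8100]  H_jac=[0.6185 0.0000; 0.0000 -0.0216]  S=[0.5141 -0.0181; -0.0181 0.3104]  K=[0.7689 0.0340; 0.1849 -0.0456]  nu=[0.5258, -1.7602]  x^+=[-0.5595, 3.2974]  P^+=[0.3348 0.0819; 0.0819 0.7915]
step 2: x^-=[0.4297, 3.2974]  P^-=[0.7151 0.3133; 0.3133 0.9515]  H_jac=[0.9091 0.0000; 0.0000 0.1552]  S=[0.8610 0.0282; 0.0282 0.3329]  K=[0.7524 0.0823; 0.3172 0.4167]  nu=[1.3434, -0.7221]  x^+=[1.3810, 3.4226]  P^+=[0.2220 0.0869; 0.0869 0.7996]

H_jac[1,0] = 0.0000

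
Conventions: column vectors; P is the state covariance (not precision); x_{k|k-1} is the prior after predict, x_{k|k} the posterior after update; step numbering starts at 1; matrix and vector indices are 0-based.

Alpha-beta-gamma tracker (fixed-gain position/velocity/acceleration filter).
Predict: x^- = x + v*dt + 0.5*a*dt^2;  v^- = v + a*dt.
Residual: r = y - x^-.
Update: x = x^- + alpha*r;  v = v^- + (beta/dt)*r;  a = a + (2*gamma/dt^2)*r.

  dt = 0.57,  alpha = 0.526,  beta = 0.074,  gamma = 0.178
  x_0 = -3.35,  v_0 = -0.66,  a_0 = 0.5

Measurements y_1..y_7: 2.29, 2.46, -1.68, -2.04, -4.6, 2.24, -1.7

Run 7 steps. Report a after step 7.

a_post = -8.2193

step 1: x_pred=-3.6450  r=5.9350  x^+=-0.5232  v^+=0.3955  a^+=7.0031
step 2: x_pred=0.8399  r=1.6201  x^+=1.6921  v^+=4.5976  a^+=8.7782
step 3: x_pred=5.7387  r=-7.4187  x^+=1.8365  v^+=8.6381  a^+=0.6494
step 4: x_pred=6.8657  r=-8.9057  x^+=2.1813  v^+=7.8520  a^+=-9.1087
step 5: x_pred=5.1772  r=-9.7772  x^+=0.0344  v^+=1.3907  a^+=-19.8219
step 6: x_pred=-2.3929  r=4.6329  x^+=0.0440  v^+=-9.3063  a^+=-14.7454
step 7: x_pred=-7.6560  r=5.9560  x^+=-4.5231  v^+=-16.9379  a^+=-8.2193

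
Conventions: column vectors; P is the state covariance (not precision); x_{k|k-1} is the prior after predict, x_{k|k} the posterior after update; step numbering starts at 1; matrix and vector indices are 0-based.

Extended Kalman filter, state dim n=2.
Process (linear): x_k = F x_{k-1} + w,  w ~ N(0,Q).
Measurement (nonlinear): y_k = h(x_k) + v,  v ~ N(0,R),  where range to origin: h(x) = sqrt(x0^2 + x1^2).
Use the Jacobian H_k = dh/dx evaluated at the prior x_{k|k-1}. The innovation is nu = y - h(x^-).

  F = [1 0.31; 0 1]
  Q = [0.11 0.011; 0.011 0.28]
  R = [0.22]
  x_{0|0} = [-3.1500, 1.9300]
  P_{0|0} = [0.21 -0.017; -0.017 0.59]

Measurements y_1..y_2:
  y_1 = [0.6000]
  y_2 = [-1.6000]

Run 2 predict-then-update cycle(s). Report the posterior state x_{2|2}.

step 1: x^-=[-2.5517, 1.9300]  P^-=[0.3662 0.1769; 0.1769 0.8700]  H_jac=[-0.7976 0.6032]  S=[0.5993]  K=[-0.3092; 0.6403]  nu=[-2.5994]  x^+=[-1.7479, 0.2656]  P^+=[0.3089 0.2956; 0.2956 0.6243]
step 2: x^-=[-1.6656, 0.2656]  P^-=[0.6621 0.5001; 0.5001 0.9043]  H_jac=[-0.9875 0.1575]  S=[0.7326]  K=[-0.7850; -0.4798]  nu=[-3.2866]  x^+=[0.9145, 1.8424]  P^+=[0.2106 0.2242; 0.2242 0.7357]

x_post = [0.9145, 1.8424]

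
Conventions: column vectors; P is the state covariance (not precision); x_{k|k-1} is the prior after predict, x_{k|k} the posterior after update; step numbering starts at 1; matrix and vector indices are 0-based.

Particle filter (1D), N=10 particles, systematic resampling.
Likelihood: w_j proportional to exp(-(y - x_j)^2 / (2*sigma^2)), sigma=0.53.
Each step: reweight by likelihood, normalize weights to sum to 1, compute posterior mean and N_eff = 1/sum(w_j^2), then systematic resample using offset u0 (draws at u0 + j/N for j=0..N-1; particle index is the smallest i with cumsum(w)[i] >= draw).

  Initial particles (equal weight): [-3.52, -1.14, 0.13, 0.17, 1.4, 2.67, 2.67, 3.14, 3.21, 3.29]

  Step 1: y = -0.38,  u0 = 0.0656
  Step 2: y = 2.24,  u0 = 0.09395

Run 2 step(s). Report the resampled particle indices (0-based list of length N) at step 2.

resampled_idx = [2, 3, 4, 5, 6, 7, 7, 8, 9, 9]

step 1: w=[0.0000, 0.2272, 0.3998, 0.3707, 0.0023, 0.0000, 0.0000, 0.0000, 0.0000, 0.0000]  mean=-0.1408  Neff=2.8660  idx=[1, 1, 2, 2, 2, 2, 3, 3, 3, 3]
step 2: w=[0.0000, 0.0000, 0.1065, 0.1065, 0.1065, 0.1065, 0.1435, 0.1435, 0.1435, 0.1435]  mean=0.1530  Neff=7.8292  idx=[2, 3, 4, 5, 6, 7, 7, 8, 9, 9]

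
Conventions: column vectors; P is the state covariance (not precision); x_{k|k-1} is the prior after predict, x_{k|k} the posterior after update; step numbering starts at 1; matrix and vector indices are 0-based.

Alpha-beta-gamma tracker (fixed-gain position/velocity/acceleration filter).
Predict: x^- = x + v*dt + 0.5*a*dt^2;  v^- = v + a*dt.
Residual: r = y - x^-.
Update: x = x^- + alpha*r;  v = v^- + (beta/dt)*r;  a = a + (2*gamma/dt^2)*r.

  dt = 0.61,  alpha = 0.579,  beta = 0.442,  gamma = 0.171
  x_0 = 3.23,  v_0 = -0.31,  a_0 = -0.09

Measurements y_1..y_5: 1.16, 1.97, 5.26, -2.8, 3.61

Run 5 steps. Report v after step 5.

v_post = 0.1345

step 1: x_pred=3.0242  r=-1.8642  x^+=1.9448  v^+=-1.7156  a^+=-1.8034
step 2: x_pred=0.5627  r=1.4073  x^+=1.3775  v^+=-1.7960  a^+=-0.5099
step 3: x_pred=0.1871  r=5.0729  x^+=3.1243  v^+=1.5687  a^+=4.1526
step 4: x_pred=4.8538  r=-7.6538  x^+=0.4222  v^+=-1.4441  a^+=-2.8821
step 5: x_pred=-0.9949  r=4.6049  x^+=1.6714  v^+=0.1345  a^+=1.3503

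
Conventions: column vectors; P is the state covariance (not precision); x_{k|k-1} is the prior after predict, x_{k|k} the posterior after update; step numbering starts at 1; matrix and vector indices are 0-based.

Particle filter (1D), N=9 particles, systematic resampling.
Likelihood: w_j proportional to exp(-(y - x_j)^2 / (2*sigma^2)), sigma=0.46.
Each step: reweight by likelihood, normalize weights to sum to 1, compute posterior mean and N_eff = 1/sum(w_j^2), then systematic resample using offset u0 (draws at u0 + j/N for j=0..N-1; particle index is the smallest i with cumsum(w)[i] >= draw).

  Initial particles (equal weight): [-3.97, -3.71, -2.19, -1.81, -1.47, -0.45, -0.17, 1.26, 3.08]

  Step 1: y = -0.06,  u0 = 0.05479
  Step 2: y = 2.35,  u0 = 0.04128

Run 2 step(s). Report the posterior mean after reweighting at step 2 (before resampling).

step 1: w=[0.0000, 0.0000, 0.0000, 0.0004, 0.0054, 0.4116, 0.5730, 0.0096, 0.0000]  mean=-0.2792  Neff=2.0087  idx=[5, 5, 5, 5, 6, 6, 6, 6, 6]
step 2: w=[0.0058, 0.0058, 0.0058, 0.0058, 0.1954, 0.1954, 0.1954, 0.1954, 0.1954]  mean=-0.1765  Neff=5.2360  idx=[4, 4, 5, 5, 6, 6, 7, 8, 8]

post_mean = -0.1765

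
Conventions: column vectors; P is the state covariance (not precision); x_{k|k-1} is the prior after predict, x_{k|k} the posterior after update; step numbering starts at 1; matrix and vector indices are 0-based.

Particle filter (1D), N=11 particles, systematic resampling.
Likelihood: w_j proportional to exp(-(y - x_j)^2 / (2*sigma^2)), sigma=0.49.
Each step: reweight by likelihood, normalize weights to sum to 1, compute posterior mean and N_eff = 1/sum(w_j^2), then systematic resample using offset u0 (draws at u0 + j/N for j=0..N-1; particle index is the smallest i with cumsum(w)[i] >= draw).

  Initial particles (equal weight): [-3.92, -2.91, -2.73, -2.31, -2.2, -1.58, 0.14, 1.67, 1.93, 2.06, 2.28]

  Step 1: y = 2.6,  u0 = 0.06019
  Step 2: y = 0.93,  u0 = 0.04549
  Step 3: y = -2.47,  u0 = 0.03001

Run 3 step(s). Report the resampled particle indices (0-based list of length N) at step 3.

resampled_idx = [0, 0, 0, 1, 1, 1, 2, 2, 3, 3, 3]

step 1: w=[0.0000, 0.0000, 0.0000, 0.0000, 0.0000, 0.0000, 0.0000, 0.0864, 0.2055, 0.2852, 0.4229]  mean=2.0926  Neff=3.2272  idx=[7, 8, 8, 9, 9, 9, 10, 10, 10, 10, 10]
step 2: w=[0.3587, 0.1398, 0.1398, 0.0785, 0.0785, 0.0785, 0.0252, 0.0252, 0.0252, 0.0252, 0.0252]  mean=1.9115  Neff=5.2792  idx=[0, 0, 0, 0, 1, 2, 2, 3, 4, 5, 9]
step 3: w=[0.2480, 0.2480, 0.2480, 0.2480, 0.0024, 0.0024, 0.0024, 0.0002, 0.0002, 0.0002, 0.0000]  mean=1.6722  Neff=4.0641  idx=[0, 0, 0, 1, 1, 1, 2, 2, 3, 3, 3]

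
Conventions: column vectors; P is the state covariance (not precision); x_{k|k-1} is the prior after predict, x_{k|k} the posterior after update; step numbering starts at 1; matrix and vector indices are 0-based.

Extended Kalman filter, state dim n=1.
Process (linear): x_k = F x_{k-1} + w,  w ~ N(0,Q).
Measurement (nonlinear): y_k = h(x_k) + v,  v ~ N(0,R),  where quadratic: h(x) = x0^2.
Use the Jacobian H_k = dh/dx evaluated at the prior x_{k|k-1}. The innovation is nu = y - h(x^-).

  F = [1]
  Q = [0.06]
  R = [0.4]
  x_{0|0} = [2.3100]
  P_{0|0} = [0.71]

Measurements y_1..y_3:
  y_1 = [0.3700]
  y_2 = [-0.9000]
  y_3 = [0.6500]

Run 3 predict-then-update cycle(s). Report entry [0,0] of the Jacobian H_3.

H_jac[0,0] = 1.4265

step 1: x^-=[2.3100]  P^-=[0.7700]  H_jac=[4.6200]  S=[16.8352]  K=[0.2113]  nu=[-4.9661]  x^+=[1.2606]  P^+=[0.0183]
step 2: x^-=[1.2606]  P^-=[0.0783]  H_jac=[2.5213]  S=[0.8977]  K=[0.2199]  nu=[-2.4892]  x^+=[0.7133]  P^+=[0.0349]
step 3: x^-=[0.7133]  P^-=[0.0949]  H_jac=[1.4265]  S=[0.5931]  K=[0.2282]  nu=[0.1413]  x^+=[0.7455]  P^+=[0.0640]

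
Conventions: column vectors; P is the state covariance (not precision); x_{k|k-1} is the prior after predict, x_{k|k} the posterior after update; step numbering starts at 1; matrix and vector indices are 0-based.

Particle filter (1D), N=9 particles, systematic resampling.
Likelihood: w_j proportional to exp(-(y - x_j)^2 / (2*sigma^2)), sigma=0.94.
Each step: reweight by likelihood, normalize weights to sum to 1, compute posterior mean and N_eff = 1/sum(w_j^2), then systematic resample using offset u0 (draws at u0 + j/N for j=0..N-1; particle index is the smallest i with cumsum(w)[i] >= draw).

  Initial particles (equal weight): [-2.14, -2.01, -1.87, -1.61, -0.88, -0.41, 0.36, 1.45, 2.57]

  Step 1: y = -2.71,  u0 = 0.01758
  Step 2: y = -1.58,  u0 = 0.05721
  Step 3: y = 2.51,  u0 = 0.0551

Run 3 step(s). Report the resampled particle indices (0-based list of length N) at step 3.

resampled_idx = [2, 5, 6, 7, 7, 7, 8, 8, 8]

step 1: w=[0.2801, 0.2551, 0.2258, 0.1698, 0.0506, 0.0169, 0.0016, 0.0000, 0.0000]  mean=-1.8588  Neff=4.4200  idx=[0, 0, 0, 1, 1, 2, 2, 3, 3]
step 2: w=[0.1019, 0.1019, 0.1019, 0.1096, 0.1096, 0.1160, 0.1160, 0.1216, 0.1216]  mean=-1.9200  Neff=8.9574  idx=[0, 1, 2, 3, 4, 5, 6, 7, 8]
step 3: w=[0.0235, 0.0235, 0.0235, 0.0461, 0.0461, 0.0932, 0.0932, 0.3255, 0.3255]  mean=-1.7326  Neff=4.2513  idx=[2, 5, 6, 7, 7, 7, 8, 8, 8]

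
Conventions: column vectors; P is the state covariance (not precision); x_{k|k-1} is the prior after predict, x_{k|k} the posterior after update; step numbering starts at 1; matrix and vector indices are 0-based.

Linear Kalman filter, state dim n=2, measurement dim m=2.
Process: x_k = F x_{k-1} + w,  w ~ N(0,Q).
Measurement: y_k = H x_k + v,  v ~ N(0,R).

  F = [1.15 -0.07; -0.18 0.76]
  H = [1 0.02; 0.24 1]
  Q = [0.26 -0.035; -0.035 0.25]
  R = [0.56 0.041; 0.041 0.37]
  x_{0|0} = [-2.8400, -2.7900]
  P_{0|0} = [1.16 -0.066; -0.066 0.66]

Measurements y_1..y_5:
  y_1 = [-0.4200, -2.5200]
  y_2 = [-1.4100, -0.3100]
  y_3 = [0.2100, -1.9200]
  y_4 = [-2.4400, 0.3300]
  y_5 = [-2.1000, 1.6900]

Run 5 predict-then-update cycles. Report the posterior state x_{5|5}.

step 1: x^-=[-3.0707, -1.6092]  P^-=[1.8080 -0.3687; -0.3687 0.6869]  S=[2.3535 0.1181; 0.1181 0.9840]  K=[0.7664 -0.0258; -0.1825 0.6300]  nu=[2.6829, -0.1738]  x^+=[-1.0101, -2.2082]  P^+=[0.4297 -0.0813; -0.0813 0.2451]
step 2: x^-=[-1.0071, -1.4964]  P^-=[0.8426 -0.2090; -0.2090 0.4277]  S=[1.3944 0.0417; 0.0417 0.7459]  K=[0.6026 -0.0428; -0.1592 0.5151]  nu=[-0.3730, 1.4281]  x^+=[-1.2930, -0.7015]  P^+=[0.3371 -0.0721; -0.0721 0.2013]
step 3: x^-=[-1.4379, -0.3004]  P^-=[0.7184 -0.1794; -0.1794 0.3969]  S=[1.2714 0.0411; 0.0411 0.7222]  K=[0.5636 -0.0417; -0.1510 0.4986]  nu=[1.6539, -1.2745]  x^+=[-0.4526, -1.1855]  P^+=[0.3153 -0.0680; -0.0680 0.1946]
step 4: x^-=[-0.4375, -0.8195]  P^-=[0.6888 -0.1709; -0.1709 0.3912]  S=[1.2422 0.0424; 0.0424 0.7189]  K=[0.5532 -0.0404; -0.1482 0.4959]  nu=[-1.9861, 1.2545]  x^+=[-1.5868, 0.0970]  P^+=[0.3095 -0.0665; -0.0665 0.1934]
step 5: x^-=[-1.8317, 0.3593]  P^-=[0.6809 -0.1683; -0.1683 0.3899]  S=[1.2343 0.0431; 0.0431 0.7183]  K=[0.5503 -0.0398; -0.1473 0.4954]  nu=[-0.2755, 1.7703]  x^+=[-2.0538, 1.2769]  P^+=[0.3079 -0.0661; -0.0661 0.1931]

x_post = [-2.0538, 1.2769]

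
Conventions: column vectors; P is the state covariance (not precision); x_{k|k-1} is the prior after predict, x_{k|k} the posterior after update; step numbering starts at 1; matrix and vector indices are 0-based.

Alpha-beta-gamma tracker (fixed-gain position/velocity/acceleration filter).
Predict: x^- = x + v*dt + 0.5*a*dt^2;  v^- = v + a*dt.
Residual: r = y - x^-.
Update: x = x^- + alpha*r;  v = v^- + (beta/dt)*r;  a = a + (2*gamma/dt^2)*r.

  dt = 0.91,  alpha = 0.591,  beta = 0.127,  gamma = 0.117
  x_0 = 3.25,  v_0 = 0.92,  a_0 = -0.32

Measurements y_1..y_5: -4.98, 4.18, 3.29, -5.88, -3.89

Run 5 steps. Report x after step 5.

x_post = -4.9674

step 1: x_pred=3.9547  r=-8.9347  x^+=-1.3257  v^+=-0.6181  a^+=-2.8447
step 2: x_pred=-3.0661  r=7.2461  x^+=1.2164  v^+=-2.1956  a^+=-0.7972
step 3: x_pred=-1.1117  r=4.4017  x^+=1.4897  v^+=-2.3067  a^+=0.4466
step 4: x_pred=-0.4244  r=-5.4556  x^+=-3.6487  v^+=-2.6616  a^+=-1.0950
step 5: x_pred=-6.5241  r=2.6341  x^+=-4.9674  v^+=-3.2904  a^+=-0.3506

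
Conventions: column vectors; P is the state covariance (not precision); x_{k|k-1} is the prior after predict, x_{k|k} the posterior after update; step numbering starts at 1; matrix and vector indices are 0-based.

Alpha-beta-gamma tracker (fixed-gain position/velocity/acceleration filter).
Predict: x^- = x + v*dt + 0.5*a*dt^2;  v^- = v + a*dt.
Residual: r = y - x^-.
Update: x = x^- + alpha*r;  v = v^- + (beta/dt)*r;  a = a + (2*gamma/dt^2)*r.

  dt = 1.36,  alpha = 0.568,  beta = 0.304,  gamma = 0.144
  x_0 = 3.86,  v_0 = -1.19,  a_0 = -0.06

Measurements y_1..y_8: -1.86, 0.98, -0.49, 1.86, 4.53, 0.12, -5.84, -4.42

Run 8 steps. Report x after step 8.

x_post = -2.6768

step 1: x_pred=2.1861  r=-4.0461  x^+=-0.1121  v^+=-2.1760  a^+=-0.6900
step 2: x_pred=-3.7096  r=4.6896  x^+=-1.0459  v^+=-2.0662  a^+=0.0402
step 3: x_pred=-3.8187  r=3.3287  x^+=-1.9280  v^+=-1.2674  a^+=0.5585
step 4: x_pred=-3.1352  r=4.9952  x^+=-0.2979  v^+=0.6087  a^+=1.3363
step 5: x_pred=1.7657  r=2.7643  x^+=3.3358  v^+=3.0440  a^+=1.7667
step 6: x_pred=9.1096  r=-8.9896  x^+=4.0035  v^+=3.4373  a^+=0.3670
step 7: x_pred=9.0176  r=-14.8576  x^+=0.5785  v^+=0.6153  a^+=-1.9465
step 8: x_pred=-0.3848  r=-4.0352  x^+=-2.6768  v^+=-2.9339  a^+=-2.5748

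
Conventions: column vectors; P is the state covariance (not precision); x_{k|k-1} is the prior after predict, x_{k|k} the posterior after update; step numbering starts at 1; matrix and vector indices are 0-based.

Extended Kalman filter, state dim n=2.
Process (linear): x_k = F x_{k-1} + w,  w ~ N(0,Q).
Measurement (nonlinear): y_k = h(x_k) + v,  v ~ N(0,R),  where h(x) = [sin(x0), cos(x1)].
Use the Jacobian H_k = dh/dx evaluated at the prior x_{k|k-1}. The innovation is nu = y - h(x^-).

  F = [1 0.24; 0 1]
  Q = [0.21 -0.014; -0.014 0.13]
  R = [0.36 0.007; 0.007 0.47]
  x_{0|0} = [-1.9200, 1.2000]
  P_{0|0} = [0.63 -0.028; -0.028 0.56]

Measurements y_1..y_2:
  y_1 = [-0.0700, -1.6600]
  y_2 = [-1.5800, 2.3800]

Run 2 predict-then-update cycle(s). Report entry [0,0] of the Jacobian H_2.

step 1: x^-=[-1.6320, 1.2000]  P^-=[0.8588 0.0924; 0.0924 0.6900]  H_jac=[-0.0612 0.0000; 0.0000 -0.9320]  S=[0.3632 0.0123; 0.0123 1.0694]  K=[-0.1420 -0.0789; 0.0048 -0.6014]  nu=[0.9281, -2.0224]  x^+=[-1.6042, 2.4207]  P^+=[0.8446 0.0409; 0.0409 0.3032]
step 2: x^-=[-1.0232, 2.4207]  P^-=[1.0916 0.0996; 0.0996 0.4332]  H_jac=[0.5206 0.0000; 0.0000 -0.6600]  S=[0.6559 -0.0272; -0.0272 0.6587]  K=[0.8638 -0.0641; 0.0612 -0.4316]  nu=[-0.7262, 3.1312]  x^+=[-1.8513, 1.0249]  P^+=[0.5965 0.0365; 0.0365 0.3067]

H_jac[0,0] = 0.5206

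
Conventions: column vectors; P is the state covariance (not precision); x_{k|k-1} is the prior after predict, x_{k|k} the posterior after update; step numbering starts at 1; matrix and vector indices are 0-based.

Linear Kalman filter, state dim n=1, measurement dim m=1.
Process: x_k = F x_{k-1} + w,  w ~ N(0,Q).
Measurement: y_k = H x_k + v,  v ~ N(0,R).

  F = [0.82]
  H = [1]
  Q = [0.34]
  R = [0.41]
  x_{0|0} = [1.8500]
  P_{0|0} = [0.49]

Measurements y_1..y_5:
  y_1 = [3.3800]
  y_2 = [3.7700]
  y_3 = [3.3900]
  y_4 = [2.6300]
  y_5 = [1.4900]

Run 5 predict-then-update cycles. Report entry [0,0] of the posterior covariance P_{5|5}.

P_post[0,0] = 0.2233

step 1: x^-=[1.5170]  P^-=[0.6695]  S=[1.0795]  K=[0.6202]  nu=[1.8630]  x^+=[2.6724]  P^+=[0.2543]
step 2: x^-=[2.1914]  P^-=[0.5110]  S=[0.9210]  K=[0.5548]  nu=[1.5786]  x^+=[3.0672]  P^+=[0.2275]
step 3: x^-=[2.5151]  P^-=[0.4930]  S=[0.9030]  K=[0.5459]  nu=[0.8749]  x^+=[2.9928]  P^+=[0.2238]
step 4: x^-=[2.4541]  P^-=[0.4905]  S=[0.9005]  K=[0.5447]  nu=[0.1759]  x^+=[2.5499]  P^+=[0.2233]
step 5: x^-=[2.0909]  P^-=[0.4902]  S=[0.9002]  K=[0.5445]  nu=[-0.6009]  x^+=[1.7637]  P^+=[0.2233]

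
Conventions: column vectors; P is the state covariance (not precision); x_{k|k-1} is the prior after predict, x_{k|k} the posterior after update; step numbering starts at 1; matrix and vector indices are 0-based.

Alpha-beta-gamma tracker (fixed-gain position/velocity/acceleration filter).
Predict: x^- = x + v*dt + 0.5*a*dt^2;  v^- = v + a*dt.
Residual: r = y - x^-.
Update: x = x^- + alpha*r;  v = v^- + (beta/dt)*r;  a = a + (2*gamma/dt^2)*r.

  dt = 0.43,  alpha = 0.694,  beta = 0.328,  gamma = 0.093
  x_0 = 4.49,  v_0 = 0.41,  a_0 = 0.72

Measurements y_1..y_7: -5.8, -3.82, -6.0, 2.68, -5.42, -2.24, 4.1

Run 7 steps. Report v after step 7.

v_post = 10.3597

step 1: x_pred=4.7329  r=-10.5329  x^+=-2.5769  v^+=-7.3148  a^+=-9.8755
step 2: x_pred=-6.6353  r=2.8153  x^+=-4.6815  v^+=-9.4138  a^+=-7.0435
step 3: x_pred=-9.3806  r=3.3806  x^+=-7.0345  v^+=-9.8638  a^+=-3.6428
step 4: x_pred=-11.6127  r=14.2927  x^+=-1.6936  v^+=-0.5279  a^+=10.7349
step 5: x_pred=-0.9281  r=-4.4919  x^+=-4.0455  v^+=0.6617  a^+=6.2163
step 6: x_pred=-3.1862  r=0.9462  x^+=-2.5295  v^+=4.0565  a^+=7.1681
step 7: x_pred=-0.1226  r=4.2226  x^+=2.8079  v^+=10.3597  a^+=11.4158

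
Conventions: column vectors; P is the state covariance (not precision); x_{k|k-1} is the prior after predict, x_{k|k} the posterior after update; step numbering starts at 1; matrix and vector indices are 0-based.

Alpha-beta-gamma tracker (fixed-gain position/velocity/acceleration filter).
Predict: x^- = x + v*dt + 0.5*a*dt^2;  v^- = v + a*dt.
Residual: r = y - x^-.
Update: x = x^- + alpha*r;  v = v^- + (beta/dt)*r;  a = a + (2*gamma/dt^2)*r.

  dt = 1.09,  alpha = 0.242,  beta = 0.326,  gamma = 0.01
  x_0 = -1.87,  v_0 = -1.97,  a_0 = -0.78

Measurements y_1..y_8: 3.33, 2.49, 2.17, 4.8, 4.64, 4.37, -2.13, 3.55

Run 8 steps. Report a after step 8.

step 1: x_pred=-4.4807  r=7.8107  x^+=-2.5905  v^+=-0.4842  a^+=-0.6485
step 2: x_pred=-3.5035  r=5.9935  x^+=-2.0531  v^+=0.6015  a^+=-0.5476
step 3: x_pred=-1.7227  r=3.8927  x^+=-0.7807  v^+=1.1688  a^+=-0.4821
step 4: x_pred=0.2069  r=4.5931  x^+=1.3185  v^+=2.0171  a^+=-0.4048
step 5: x_pred=3.2766  r=1.3634  x^+=3.6065  v^+=1.9836  a^+=-0.3818
step 6: x_pred=5.5418  r=-1.1718  x^+=5.2583  v^+=1.2169  a^+=-0.4016
step 7: x_pred=6.3462  r=-8.4762  x^+=4.2949  v^+=-1.7558  a^+=-0.5442
step 8: x_pred=2.0578  r=1.4922  x^+=2.4189  v^+=-1.9028  a^+=-0.5191

a_post = -0.5191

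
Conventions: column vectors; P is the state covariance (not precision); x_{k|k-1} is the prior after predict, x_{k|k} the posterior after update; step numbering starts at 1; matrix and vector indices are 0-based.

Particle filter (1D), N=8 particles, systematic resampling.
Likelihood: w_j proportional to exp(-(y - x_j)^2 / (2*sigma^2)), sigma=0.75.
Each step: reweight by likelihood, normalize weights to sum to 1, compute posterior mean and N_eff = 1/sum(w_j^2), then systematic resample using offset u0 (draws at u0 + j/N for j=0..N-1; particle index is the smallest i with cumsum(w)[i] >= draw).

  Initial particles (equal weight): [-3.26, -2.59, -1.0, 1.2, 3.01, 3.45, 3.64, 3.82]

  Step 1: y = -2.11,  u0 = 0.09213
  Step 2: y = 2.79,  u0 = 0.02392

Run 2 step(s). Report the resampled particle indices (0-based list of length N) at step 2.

resampled_idx = [6, 6, 6, 6, 7, 7, 7, 7]

step 1: w=[0.2117, 0.5589, 0.2294, 0.0000, 0.0000, 0.0000, 0.0000, 0.0000]  mean=-2.3669  Neff=2.4404  idx=[0, 1, 1, 1, 1, 1, 2, 2]
step 2: w=[0.0000, 0.0000, 0.0000, 0.0000, 0.0000, 0.0000, 0.5000, 0.5000]  mean=-1.0000  Neff=2.0000  idx=[6, 6, 6, 6, 7, 7, 7, 7]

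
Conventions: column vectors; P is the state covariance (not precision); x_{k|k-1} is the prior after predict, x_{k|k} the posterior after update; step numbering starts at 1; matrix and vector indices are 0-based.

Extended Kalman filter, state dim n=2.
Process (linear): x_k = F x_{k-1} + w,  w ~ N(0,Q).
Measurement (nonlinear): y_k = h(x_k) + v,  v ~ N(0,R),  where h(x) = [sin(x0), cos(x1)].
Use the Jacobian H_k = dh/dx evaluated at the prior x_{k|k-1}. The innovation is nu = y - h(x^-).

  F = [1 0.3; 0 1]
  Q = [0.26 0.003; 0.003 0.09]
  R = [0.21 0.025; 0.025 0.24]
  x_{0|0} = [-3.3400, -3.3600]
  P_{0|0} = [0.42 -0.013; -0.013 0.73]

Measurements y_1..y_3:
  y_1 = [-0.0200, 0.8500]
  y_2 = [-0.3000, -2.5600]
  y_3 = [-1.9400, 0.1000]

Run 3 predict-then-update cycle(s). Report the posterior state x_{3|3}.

step 1: x^-=[-4.3480, -3.3600]  P^-=[0.7379 0.2090; 0.2090 0.8200]  H_jac=[-0.3564 0.0000; 0.0000 -0.2167]  S=[0.3037 0.0411; 0.0411 0.2785]  K=[-0.8610 -0.0354; -0.1621 -0.6140]  nu=[-0.9543, 1.8262]  x^+=[-3.5909, -4.3267]  P^+=[0.5099 0.1386; 0.1386 0.6988]
step 2: x^-=[-4.8890, -4.3267]  P^-=[0.9159 0.3512; 0.3512 0.7888]  H_jac=[0.1756 0.0000; 0.0000 -0.9265]  S=[0.2383 -0.0322; -0.0322 0.9172]  K=[0.6303 -0.3327; 0.1521 -0.7915]  nu=[-1.2845, -2.1838]  x^+=[-4.9720, -2.7935]  P^+=[0.7062 0.0692; 0.0692 0.2009]
step 3: x^-=[-5.8101, -2.7935]  P^-=[1.0258 0.1324; 0.1324 0.2909]  H_jac=[0.8901 0.0000; 0.0000 0.3411]  S=[1.0228 0.0652; 0.0652 0.2739]  K=[0.8958 -0.0484; 0.0936 0.3401]  nu=[-2.3957, 1.0400]  x^+=[-8.0065, -2.6640]  P^+=[0.2100 0.0316; 0.0316 0.2461]

x_post = [-8.0065, -2.6640]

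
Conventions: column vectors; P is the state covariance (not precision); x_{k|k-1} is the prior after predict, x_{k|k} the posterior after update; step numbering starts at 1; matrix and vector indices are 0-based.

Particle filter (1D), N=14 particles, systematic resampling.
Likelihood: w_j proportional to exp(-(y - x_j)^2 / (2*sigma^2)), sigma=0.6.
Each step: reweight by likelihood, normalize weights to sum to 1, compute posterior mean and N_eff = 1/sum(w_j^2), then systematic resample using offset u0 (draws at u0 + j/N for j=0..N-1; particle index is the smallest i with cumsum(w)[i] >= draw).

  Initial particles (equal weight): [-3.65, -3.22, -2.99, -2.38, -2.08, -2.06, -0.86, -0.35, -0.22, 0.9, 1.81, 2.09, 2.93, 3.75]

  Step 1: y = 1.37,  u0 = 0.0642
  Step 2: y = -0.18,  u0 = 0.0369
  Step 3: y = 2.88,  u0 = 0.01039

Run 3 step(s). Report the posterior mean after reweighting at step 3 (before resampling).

step 1: w=[0.0000, 0.0000, 0.0000, 0.0000, 0.0000, 0.0000, 0.0005, 0.0079, 0.0144, 0.3557, 0.3695, 0.2353, 0.0165, 0.0002]  mean=1.5232  Neff=3.1353  idx=[9, 9, 9, 9, 9, 10, 10, 10, 10, 10, 11, 11, 11, 12]
step 2: w=[0.1955, 0.1955, 0.1955, 0.1955, 0.1955, 0.0040, 0.0040, 0.0040, 0.0040, 0.0040, 0.0008, 0.0008, 0.0008, 0.0000]  mean=0.9211  Neff=5.2305  idx=[0, 0, 0, 1, 1, 2, 2, 2, 3, 3, 3, 4, 4, 4]
step 3: w=[0.0714, 0.0714, 0.0714, 0.0714, 0.0714, 0.0714, 0.0714, 0.0714, 0.0714, 0.0714, 0.0714, 0.0714, 0.0714, 0.0714]  mean=0.9000  Neff=14.0000  idx=[0, 1, 2, 3, 4, 5, 6, 7, 8, 9, 10, 11, 12, 13]

post_mean = 0.9000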